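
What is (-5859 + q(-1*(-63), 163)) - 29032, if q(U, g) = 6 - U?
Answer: -34948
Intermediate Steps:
(-5859 + q(-1*(-63), 163)) - 29032 = (-5859 + (6 - (-1)*(-63))) - 29032 = (-5859 + (6 - 1*63)) - 29032 = (-5859 + (6 - 63)) - 29032 = (-5859 - 57) - 29032 = -5916 - 29032 = -34948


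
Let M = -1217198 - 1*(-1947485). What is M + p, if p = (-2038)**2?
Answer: 4883731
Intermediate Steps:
p = 4153444
M = 730287 (M = -1217198 + 1947485 = 730287)
M + p = 730287 + 4153444 = 4883731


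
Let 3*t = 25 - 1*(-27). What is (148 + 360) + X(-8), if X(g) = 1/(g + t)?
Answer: 14227/28 ≈ 508.11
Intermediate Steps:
t = 52/3 (t = (25 - 1*(-27))/3 = (25 + 27)/3 = (⅓)*52 = 52/3 ≈ 17.333)
X(g) = 1/(52/3 + g) (X(g) = 1/(g + 52/3) = 1/(52/3 + g))
(148 + 360) + X(-8) = (148 + 360) + 3/(52 + 3*(-8)) = 508 + 3/(52 - 24) = 508 + 3/28 = 14227/28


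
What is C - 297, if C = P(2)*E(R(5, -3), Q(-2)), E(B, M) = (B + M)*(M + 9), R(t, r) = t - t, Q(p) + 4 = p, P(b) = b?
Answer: -333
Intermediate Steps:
Q(p) = -4 + p
R(t, r) = 0
E(B, M) = (9 + M)*(B + M) (E(B, M) = (B + M)*(9 + M) = (9 + M)*(B + M))
C = -36 (C = 2*((-4 - 2)**2 + 9*0 + 9*(-4 - 2) + 0*(-4 - 2)) = 2*((-6)**2 + 0 + 9*(-6) + 0*(-6)) = 2*(36 + 0 - 54 + 0) = 2*(-18) = -36)
C - 297 = -36 - 297 = -333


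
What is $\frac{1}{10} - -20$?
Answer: $\frac{201}{10} \approx 20.1$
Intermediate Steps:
$\frac{1}{10} - -20 = \frac{1}{10} + 20 = \frac{201}{10}$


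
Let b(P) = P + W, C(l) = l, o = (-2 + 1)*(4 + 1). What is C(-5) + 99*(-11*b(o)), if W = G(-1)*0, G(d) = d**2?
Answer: 5440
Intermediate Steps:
W = 0 (W = (-1)**2*0 = 1*0 = 0)
o = -5 (o = -1*5 = -5)
b(P) = P (b(P) = P + 0 = P)
C(-5) + 99*(-11*b(o)) = -5 + 99*(-11*(-5)) = -5 + 99*55 = -5 + 5445 = 5440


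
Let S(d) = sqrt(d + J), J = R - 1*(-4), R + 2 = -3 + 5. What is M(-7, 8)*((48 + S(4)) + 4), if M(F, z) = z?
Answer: 416 + 16*sqrt(2) ≈ 438.63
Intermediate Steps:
R = 0 (R = -2 + (-3 + 5) = -2 + 2 = 0)
J = 4 (J = 0 - 1*(-4) = 0 + 4 = 4)
S(d) = sqrt(4 + d) (S(d) = sqrt(d + 4) = sqrt(4 + d))
M(-7, 8)*((48 + S(4)) + 4) = 8*((48 + sqrt(4 + 4)) + 4) = 8*((48 + sqrt(8)) + 4) = 8*((48 + 2*sqrt(2)) + 4) = 8*(52 + 2*sqrt(2)) = 416 + 16*sqrt(2)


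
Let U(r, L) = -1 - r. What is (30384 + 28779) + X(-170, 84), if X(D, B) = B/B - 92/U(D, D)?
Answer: 9998624/169 ≈ 59163.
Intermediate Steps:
X(D, B) = 1 - 92/(-1 - D) (X(D, B) = B/B - 92/(-1 - D) = 1 - 92/(-1 - D))
(30384 + 28779) + X(-170, 84) = (30384 + 28779) + (93 - 170)/(1 - 170) = 59163 - 77/(-169) = 59163 - 1/169*(-77) = 59163 + 77/169 = 9998624/169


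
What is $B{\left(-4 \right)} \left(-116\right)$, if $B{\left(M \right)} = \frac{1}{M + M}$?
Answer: $\frac{29}{2} \approx 14.5$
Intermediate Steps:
$B{\left(M \right)} = \frac{1}{2 M}$
$B{\left(-4 \right)} \left(-116\right) = \frac{1}{2 \left(-4\right)} \left(-116\right) = \frac{1}{2} \left(- \frac{1}{4}\right) \left(-116\right) = \left(- \frac{1}{8}\right) \left(-116\right) = \frac{29}{2}$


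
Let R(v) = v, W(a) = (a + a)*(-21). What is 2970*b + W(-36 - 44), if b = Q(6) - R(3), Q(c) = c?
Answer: 12270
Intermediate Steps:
W(a) = -42*a (W(a) = (2*a)*(-21) = -42*a)
b = 3 (b = 6 - 1*3 = 6 - 3 = 3)
2970*b + W(-36 - 44) = 2970*3 - 42*(-36 - 44) = 8910 - 42*(-80) = 8910 + 3360 = 12270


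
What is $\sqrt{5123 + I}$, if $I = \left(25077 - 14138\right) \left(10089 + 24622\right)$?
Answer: $4 \sqrt{23731797} \approx 19486.0$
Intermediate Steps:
$I = 379703629$ ($I = 10939 \cdot 34711 = 379703629$)
$\sqrt{5123 + I} = \sqrt{5123 + 379703629} = \sqrt{379708752} = 4 \sqrt{23731797}$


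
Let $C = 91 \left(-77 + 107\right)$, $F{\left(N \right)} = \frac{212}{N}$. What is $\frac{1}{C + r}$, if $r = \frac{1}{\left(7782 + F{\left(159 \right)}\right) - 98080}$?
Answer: $\frac{270890}{739529697} \approx 0.0003663$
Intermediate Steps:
$C = 2730$ ($C = 91 \cdot 30 = 2730$)
$r = - \frac{3}{270890}$ ($r = \frac{1}{\left(7782 + \frac{212}{159}\right) - 98080} = \frac{1}{\left(7782 + 212 \cdot \frac{1}{159}\right) - 98080} = \frac{1}{\left(7782 + \frac{4}{3}\right) - 98080} = \frac{1}{\frac{23350}{3} - 98080} = \frac{1}{- \frac{270890}{3}} = - \frac{3}{270890} \approx -1.1075 \cdot 10^{-5}$)
$\frac{1}{C + r} = \frac{1}{2730 - \frac{3}{270890}} = \frac{1}{\frac{739529697}{270890}} = \frac{270890}{739529697}$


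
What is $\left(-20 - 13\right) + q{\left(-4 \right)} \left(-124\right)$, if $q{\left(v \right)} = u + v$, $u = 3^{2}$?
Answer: $-653$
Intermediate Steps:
$u = 9$
$q{\left(v \right)} = 9 + v$
$\left(-20 - 13\right) + q{\left(-4 \right)} \left(-124\right) = \left(-20 - 13\right) + \left(9 - 4\right) \left(-124\right) = -33 + 5 \left(-124\right) = -33 - 620 = -653$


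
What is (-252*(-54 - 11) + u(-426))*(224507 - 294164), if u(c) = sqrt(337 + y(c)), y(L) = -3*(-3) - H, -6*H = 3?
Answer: -1140981660 - 208971*sqrt(154)/2 ≈ -1.1423e+9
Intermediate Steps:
H = -1/2 (H = -1/6*3 = -1/2 ≈ -0.50000)
y(L) = 19/2 (y(L) = -3*(-3) - 1*(-1/2) = 9 + 1/2 = 19/2)
u(c) = 3*sqrt(154)/2 (u(c) = sqrt(337 + 19/2) = sqrt(693/2) = 3*sqrt(154)/2)
(-252*(-54 - 11) + u(-426))*(224507 - 294164) = (-252*(-54 - 11) + 3*sqrt(154)/2)*(224507 - 294164) = (-252*(-65) + 3*sqrt(154)/2)*(-69657) = (16380 + 3*sqrt(154)/2)*(-69657) = -1140981660 - 208971*sqrt(154)/2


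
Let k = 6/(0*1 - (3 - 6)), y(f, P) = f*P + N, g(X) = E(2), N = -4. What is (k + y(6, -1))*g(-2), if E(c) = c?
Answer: -16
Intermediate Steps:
g(X) = 2
y(f, P) = -4 + P*f (y(f, P) = f*P - 4 = P*f - 4 = -4 + P*f)
k = 2 (k = 6/(0 - 1*(-3)) = 6/(0 + 3) = 6/3 = 6*(1/3) = 2)
(k + y(6, -1))*g(-2) = (2 + (-4 - 1*6))*2 = (2 + (-4 - 6))*2 = (2 - 10)*2 = -8*2 = -16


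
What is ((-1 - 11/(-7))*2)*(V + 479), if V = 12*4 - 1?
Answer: 4208/7 ≈ 601.14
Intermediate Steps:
V = 47 (V = 48 - 1 = 47)
((-1 - 11/(-7))*2)*(V + 479) = ((-1 - 11/(-7))*2)*(47 + 479) = ((-1 - 11*(-⅐))*2)*526 = ((-1 + 11/7)*2)*526 = ((4/7)*2)*526 = (8/7)*526 = 4208/7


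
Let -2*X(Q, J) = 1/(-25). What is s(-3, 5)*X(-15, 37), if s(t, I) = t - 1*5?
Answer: -4/25 ≈ -0.16000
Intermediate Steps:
s(t, I) = -5 + t (s(t, I) = t - 5 = -5 + t)
X(Q, J) = 1/50 (X(Q, J) = -½/(-25) = -½*(-1/25) = 1/50)
s(-3, 5)*X(-15, 37) = (-5 - 3)*(1/50) = -8*1/50 = -4/25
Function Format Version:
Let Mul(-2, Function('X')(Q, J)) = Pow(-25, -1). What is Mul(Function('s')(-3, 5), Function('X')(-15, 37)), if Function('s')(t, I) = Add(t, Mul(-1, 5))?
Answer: Rational(-4, 25) ≈ -0.16000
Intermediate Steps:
Function('s')(t, I) = Add(-5, t) (Function('s')(t, I) = Add(t, -5) = Add(-5, t))
Function('X')(Q, J) = Rational(1, 50) (Function('X')(Q, J) = Mul(Rational(-1, 2), Pow(-25, -1)) = Mul(Rational(-1, 2), Rational(-1, 25)) = Rational(1, 50))
Mul(Function('s')(-3, 5), Function('X')(-15, 37)) = Mul(Add(-5, -3), Rational(1, 50)) = Mul(-8, Rational(1, 50)) = Rational(-4, 25)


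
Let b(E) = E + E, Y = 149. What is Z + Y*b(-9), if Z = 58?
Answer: -2624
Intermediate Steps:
b(E) = 2*E
Z + Y*b(-9) = 58 + 149*(2*(-9)) = 58 + 149*(-18) = 58 - 2682 = -2624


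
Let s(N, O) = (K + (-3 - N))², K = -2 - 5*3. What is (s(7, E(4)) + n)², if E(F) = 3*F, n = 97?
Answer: 682276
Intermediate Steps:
K = -17 (K = -2 - 15 = -17)
s(N, O) = (-20 - N)² (s(N, O) = (-17 + (-3 - N))² = (-20 - N)²)
(s(7, E(4)) + n)² = ((20 + 7)² + 97)² = (27² + 97)² = (729 + 97)² = 826² = 682276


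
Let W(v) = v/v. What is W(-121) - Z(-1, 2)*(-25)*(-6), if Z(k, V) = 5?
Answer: -749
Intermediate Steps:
W(v) = 1
W(-121) - Z(-1, 2)*(-25)*(-6) = 1 - 5*(-25)*(-6) = 1 - (-125)*(-6) = 1 - 1*750 = 1 - 750 = -749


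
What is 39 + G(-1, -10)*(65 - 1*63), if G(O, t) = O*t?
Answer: 59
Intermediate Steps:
39 + G(-1, -10)*(65 - 1*63) = 39 + (-1*(-10))*(65 - 1*63) = 39 + 10*(65 - 63) = 39 + 10*2 = 39 + 20 = 59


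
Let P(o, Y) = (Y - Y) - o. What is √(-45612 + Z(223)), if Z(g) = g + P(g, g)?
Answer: 6*I*√1267 ≈ 213.57*I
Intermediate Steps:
P(o, Y) = -o (P(o, Y) = 0 - o = -o)
Z(g) = 0 (Z(g) = g - g = 0)
√(-45612 + Z(223)) = √(-45612 + 0) = √(-45612) = 6*I*√1267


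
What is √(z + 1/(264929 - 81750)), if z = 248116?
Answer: 3*√925046638410215/183179 ≈ 498.11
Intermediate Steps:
√(z + 1/(264929 - 81750)) = √(248116 + 1/(264929 - 81750)) = √(248116 + 1/183179) = √(45449640765/183179) = 3*√925046638410215/183179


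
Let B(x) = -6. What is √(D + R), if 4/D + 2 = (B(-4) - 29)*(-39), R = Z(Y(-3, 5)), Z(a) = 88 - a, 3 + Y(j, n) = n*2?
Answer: √150484741/1363 ≈ 9.0002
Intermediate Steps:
Y(j, n) = -3 + 2*n (Y(j, n) = -3 + n*2 = -3 + 2*n)
R = 81 (R = 88 - (-3 + 2*5) = 88 - (-3 + 10) = 88 - 1*7 = 88 - 7 = 81)
D = 4/1363 (D = 4/(-2 + (-6 - 29)*(-39)) = 4/(-2 - 35*(-39)) = 4/(-2 + 1365) = 4/1363 ≈ 0.0029347)
√(D + R) = √(4/1363 + 81) = √(110407/1363) = √150484741/1363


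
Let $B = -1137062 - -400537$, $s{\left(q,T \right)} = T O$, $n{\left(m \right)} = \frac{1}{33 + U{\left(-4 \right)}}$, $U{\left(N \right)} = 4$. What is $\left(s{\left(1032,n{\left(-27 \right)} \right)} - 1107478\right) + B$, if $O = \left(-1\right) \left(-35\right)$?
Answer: $- \frac{68228076}{37} \approx -1.844 \cdot 10^{6}$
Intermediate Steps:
$O = 35$
$n{\left(m \right)} = \frac{1}{37}$ ($n{\left(m \right)} = \frac{1}{33 + 4} = \frac{1}{37}$)
$s{\left(q,T \right)} = 35 T$ ($s{\left(q,T \right)} = T 35 = 35 T$)
$B = -736525$ ($B = -1137062 + 400537 = -736525$)
$\left(s{\left(1032,n{\left(-27 \right)} \right)} - 1107478\right) + B = \left(35 \cdot \frac{1}{37} - 1107478\right) - 736525 = \left(\frac{35}{37} - 1107478\right) - 736525 = - \frac{40976651}{37} - 736525 = - \frac{68228076}{37}$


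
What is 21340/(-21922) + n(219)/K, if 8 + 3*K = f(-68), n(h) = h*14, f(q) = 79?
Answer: 1031564/8023 ≈ 128.58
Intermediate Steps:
n(h) = 14*h
K = 71/3 (K = -8/3 + (⅓)*79 = -8/3 + 79/3 = 71/3 ≈ 23.667)
21340/(-21922) + n(219)/K = 21340/(-21922) + (14*219)/(71/3) = 21340*(-1/21922) + 3066*(3/71) = -110/113 + 9198/71 = 1031564/8023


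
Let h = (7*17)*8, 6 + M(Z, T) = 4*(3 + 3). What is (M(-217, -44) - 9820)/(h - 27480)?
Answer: 4901/13264 ≈ 0.36950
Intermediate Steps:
M(Z, T) = 18 (M(Z, T) = -6 + 4*(3 + 3) = -6 + 4*6 = -6 + 24 = 18)
h = 952 (h = 119*8 = 952)
(M(-217, -44) - 9820)/(h - 27480) = (18 - 9820)/(952 - 27480) = -9802/(-26528) = -9802*(-1/26528) = 4901/13264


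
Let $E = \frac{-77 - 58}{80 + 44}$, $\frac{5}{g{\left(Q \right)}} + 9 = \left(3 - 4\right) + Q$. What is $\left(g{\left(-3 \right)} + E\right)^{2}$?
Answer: $\frac{5640625}{2598544} \approx 2.1707$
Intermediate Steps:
$g{\left(Q \right)} = \frac{5}{-10 + Q}$ ($g{\left(Q \right)} = \frac{5}{-9 + \left(\left(3 - 4\right) + Q\right)} = \frac{5}{-9 + \left(-1 + Q\right)} = \frac{5}{-10 + Q}$)
$E = - \frac{135}{124} \approx -1.0887$
$\left(g{\left(-3 \right)} + E\right)^{2} = \left(\frac{5}{-10 - 3} - \frac{135}{124}\right)^{2} = \left(\frac{5}{-13} - \frac{135}{124}\right)^{2} = \left(5 \left(- \frac{1}{13}\right) - \frac{135}{124}\right)^{2} = \left(- \frac{5}{13} - \frac{135}{124}\right)^{2} = \left(- \frac{2375}{1612}\right)^{2} = \frac{5640625}{2598544}$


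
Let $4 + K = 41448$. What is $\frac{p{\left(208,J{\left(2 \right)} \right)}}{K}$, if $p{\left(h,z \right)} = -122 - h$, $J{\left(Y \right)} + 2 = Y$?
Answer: $- \frac{165}{20722} \approx -0.0079626$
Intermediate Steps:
$J{\left(Y \right)} = -2 + Y$
$K = 41444$ ($K = -4 + 41448 = 41444$)
$\frac{p{\left(208,J{\left(2 \right)} \right)}}{K} = \frac{-122 - 208}{41444} = \left(-122 - 208\right) \frac{1}{41444} = \left(-330\right) \frac{1}{41444} = - \frac{165}{20722}$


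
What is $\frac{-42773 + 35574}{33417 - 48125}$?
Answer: $\frac{7199}{14708} \approx 0.48946$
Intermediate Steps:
$\frac{-42773 + 35574}{33417 - 48125} = - \frac{7199}{-14708} = \left(-7199\right) \left(- \frac{1}{14708}\right) = \frac{7199}{14708}$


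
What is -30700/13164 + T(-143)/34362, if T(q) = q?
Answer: -88066321/37695114 ≈ -2.3363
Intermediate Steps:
-30700/13164 + T(-143)/34362 = -30700/13164 - 143/34362 = -30700*1/13164 - 143*1/34362 = -7675/3291 - 143/34362 = -88066321/37695114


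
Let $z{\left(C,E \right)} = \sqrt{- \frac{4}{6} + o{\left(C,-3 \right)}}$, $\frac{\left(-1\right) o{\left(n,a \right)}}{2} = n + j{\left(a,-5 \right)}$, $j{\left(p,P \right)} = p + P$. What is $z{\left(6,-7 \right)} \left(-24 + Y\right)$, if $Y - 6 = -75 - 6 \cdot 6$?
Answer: $- 43 \sqrt{30} \approx -235.52$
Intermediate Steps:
$j{\left(p,P \right)} = P + p$
$o{\left(n,a \right)} = 10 - 2 a - 2 n$ ($o{\left(n,a \right)} = - 2 \left(n + \left(-5 + a\right)\right) = - 2 \left(-5 + a + n\right) = 10 - 2 a - 2 n$)
$Y = -105$ ($Y = 6 - \left(75 + 6 \cdot 6\right) = 6 - 111 = -105$)
$z{\left(C,E \right)} = \sqrt{\frac{46}{3} - 2 C}$ ($z{\left(C,E \right)} = \sqrt{- \frac{4}{6} - \left(-16 + 2 C\right)} = \sqrt{\left(-4\right) \frac{1}{6} + \left(10 + 6 - 2 C\right)} = \sqrt{- \frac{2}{3} - \left(-16 + 2 C\right)} = \sqrt{\frac{46}{3} - 2 C}$)
$z{\left(6,-7 \right)} \left(-24 + Y\right) = \frac{\sqrt{138 - 108}}{3} \left(-24 - 105\right) = \frac{\sqrt{138 - 108}}{3} \left(-129\right) = \frac{\sqrt{30}}{3} \left(-129\right) = - 43 \sqrt{30}$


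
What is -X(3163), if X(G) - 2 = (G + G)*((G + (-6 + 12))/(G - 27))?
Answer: -10026683/1568 ≈ -6394.6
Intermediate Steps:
X(G) = 2 + 2*G*(6 + G)/(-27 + G) (X(G) = 2 + (G + G)*((G + (-6 + 12))/(G - 27)) = 2 + (2*G)*((G + 6)/(-27 + G)) = 2 + (2*G)*((6 + G)/(-27 + G)) = 2 + 2*G*(6 + G)/(-27 + G))
-X(3163) = -2*(-27 + 3163² + 7*3163)/(-27 + 3163) = -2*(-27 + 10004569 + 22141)/3136 = -2*10026683/3136 = -1*10026683/1568 = -10026683/1568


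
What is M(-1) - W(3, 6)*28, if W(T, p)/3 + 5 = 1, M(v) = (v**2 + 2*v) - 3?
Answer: 332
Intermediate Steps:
M(v) = -3 + v**2 + 2*v
W(T, p) = -12 (W(T, p) = -15 + 3*1 = -15 + 3 = -12)
M(-1) - W(3, 6)*28 = (-3 + (-1)**2 + 2*(-1)) - 1*(-12)*28 = (-3 + 1 - 2) + 12*28 = -4 + 336 = 332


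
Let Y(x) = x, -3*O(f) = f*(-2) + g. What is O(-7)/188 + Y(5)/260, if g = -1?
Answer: -7/1833 ≈ -0.0038189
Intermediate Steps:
O(f) = ⅓ + 2*f/3 (O(f) = -(f*(-2) - 1)/3 = -(-2*f - 1)/3 = -(-1 - 2*f)/3 = ⅓ + 2*f/3)
O(-7)/188 + Y(5)/260 = (⅓ + (⅔)*(-7))/188 + 5/260 = (⅓ - 14/3)*(1/188) + 5*(1/260) = -13/3*1/188 + 1/52 = -13/564 + 1/52 = -7/1833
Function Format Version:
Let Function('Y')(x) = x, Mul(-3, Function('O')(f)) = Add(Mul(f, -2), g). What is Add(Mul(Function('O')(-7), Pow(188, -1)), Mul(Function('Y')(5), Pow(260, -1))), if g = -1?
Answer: Rational(-7, 1833) ≈ -0.0038189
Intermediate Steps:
Function('O')(f) = Add(Rational(1, 3), Mul(Rational(2, 3), f)) (Function('O')(f) = Mul(Rational(-1, 3), Add(Mul(f, -2), -1)) = Mul(Rational(-1, 3), Add(Mul(-2, f), -1)) = Mul(Rational(-1, 3), Add(-1, Mul(-2, f))) = Add(Rational(1, 3), Mul(Rational(2, 3), f)))
Add(Mul(Function('O')(-7), Pow(188, -1)), Mul(Function('Y')(5), Pow(260, -1))) = Add(Mul(Add(Rational(1, 3), Mul(Rational(2, 3), -7)), Pow(188, -1)), Mul(5, Pow(260, -1))) = Add(Mul(Add(Rational(1, 3), Rational(-14, 3)), Rational(1, 188)), Mul(5, Rational(1, 260))) = Add(Mul(Rational(-13, 3), Rational(1, 188)), Rational(1, 52)) = Add(Rational(-13, 564), Rational(1, 52)) = Rational(-7, 1833)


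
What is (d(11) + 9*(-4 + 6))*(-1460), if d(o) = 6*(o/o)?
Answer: -35040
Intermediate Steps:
d(o) = 6 (d(o) = 6*1 = 6)
(d(11) + 9*(-4 + 6))*(-1460) = (6 + 9*(-4 + 6))*(-1460) = (6 + 9*2)*(-1460) = (6 + 18)*(-1460) = 24*(-1460) = -35040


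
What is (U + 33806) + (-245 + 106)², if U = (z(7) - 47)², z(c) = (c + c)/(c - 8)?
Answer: 56848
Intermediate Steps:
z(c) = 2*c/(-8 + c) (z(c) = (2*c)/(-8 + c) = 2*c/(-8 + c))
U = 3721 (U = (2*7/(-8 + 7) - 47)² = (2*7/(-1) - 47)² = (2*7*(-1) - 47)² = (-14 - 47)² = (-61)² = 3721)
(U + 33806) + (-245 + 106)² = (3721 + 33806) + (-245 + 106)² = 37527 + (-139)² = 37527 + 19321 = 56848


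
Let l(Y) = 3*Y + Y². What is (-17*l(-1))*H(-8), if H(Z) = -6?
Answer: -204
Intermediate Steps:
l(Y) = Y² + 3*Y
(-17*l(-1))*H(-8) = -(-17)*(3 - 1)*(-6) = -(-17)*2*(-6) = -17*(-2)*(-6) = 34*(-6) = -204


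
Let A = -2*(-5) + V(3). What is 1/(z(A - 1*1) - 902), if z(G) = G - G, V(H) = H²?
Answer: -1/902 ≈ -0.0011086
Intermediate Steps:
A = 19 (A = -2*(-5) + 3² = 10 + 9 = 19)
z(G) = 0
1/(z(A - 1*1) - 902) = 1/(0 - 902) = 1/(-902) = -1/902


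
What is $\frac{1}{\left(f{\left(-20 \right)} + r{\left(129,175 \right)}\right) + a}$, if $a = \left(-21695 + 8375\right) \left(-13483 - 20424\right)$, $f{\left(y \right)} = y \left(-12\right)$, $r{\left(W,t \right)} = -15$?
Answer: $\frac{1}{451641465} \approx 2.2141 \cdot 10^{-9}$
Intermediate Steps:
$f{\left(y \right)} = - 12 y$
$a = 451641240$ ($a = \left(-13320\right) \left(-33907\right) = 451641240$)
$\frac{1}{\left(f{\left(-20 \right)} + r{\left(129,175 \right)}\right) + a} = \frac{1}{\left(\left(-12\right) \left(-20\right) - 15\right) + 451641240} = \frac{1}{\left(240 - 15\right) + 451641240} = \frac{1}{225 + 451641240} = \frac{1}{451641465}$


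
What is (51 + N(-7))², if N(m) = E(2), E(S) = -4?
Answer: 2209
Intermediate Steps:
N(m) = -4
(51 + N(-7))² = (51 - 4)² = 47² = 2209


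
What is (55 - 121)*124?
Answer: -8184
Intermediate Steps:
(55 - 121)*124 = -66*124 = -8184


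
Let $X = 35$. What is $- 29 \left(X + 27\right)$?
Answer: $-1798$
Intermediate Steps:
$- 29 \left(X + 27\right) = - 29 \left(35 + 27\right) = \left(-29\right) 62 = -1798$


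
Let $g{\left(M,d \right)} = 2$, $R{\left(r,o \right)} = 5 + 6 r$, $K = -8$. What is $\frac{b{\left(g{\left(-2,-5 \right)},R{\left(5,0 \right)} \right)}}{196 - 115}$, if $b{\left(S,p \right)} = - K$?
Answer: $\frac{8}{81} \approx 0.098765$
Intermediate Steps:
$b{\left(S,p \right)} = 8$ ($b{\left(S,p \right)} = \left(-1\right) \left(-8\right) = 8$)
$\frac{b{\left(g{\left(-2,-5 \right)},R{\left(5,0 \right)} \right)}}{196 - 115} = \frac{8}{196 - 115} = \frac{8}{81}$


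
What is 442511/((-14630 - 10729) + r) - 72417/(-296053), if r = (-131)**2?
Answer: -130413034517/2427042494 ≈ -53.733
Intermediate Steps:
r = 17161
442511/((-14630 - 10729) + r) - 72417/(-296053) = 442511/((-14630 - 10729) + 17161) - 72417/(-296053) = 442511/(-25359 + 17161) - 72417*(-1/296053) = 442511/(-8198) + 72417/296053 = 442511*(-1/8198) + 72417/296053 = -442511/8198 + 72417/296053 = -130413034517/2427042494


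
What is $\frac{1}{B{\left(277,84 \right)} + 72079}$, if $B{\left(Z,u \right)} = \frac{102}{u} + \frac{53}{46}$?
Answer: $\frac{161}{11605100} \approx 1.3873 \cdot 10^{-5}$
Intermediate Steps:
$B{\left(Z,u \right)} = \frac{53}{46} + \frac{102}{u}$ ($B{\left(Z,u \right)} = \frac{102}{u} + 53 \cdot \frac{1}{46} = \frac{102}{u} + \frac{53}{46} = \frac{53}{46} + \frac{102}{u}$)
$\frac{1}{B{\left(277,84 \right)} + 72079} = \frac{1}{\left(\frac{53}{46} + \frac{102}{84}\right) + 72079} = \frac{1}{\left(\frac{53}{46} + 102 \cdot \frac{1}{84}\right) + 72079} = \frac{1}{\left(\frac{53}{46} + \frac{17}{14}\right) + 72079} = \frac{1}{\frac{381}{161} + 72079} = \frac{1}{\frac{11605100}{161}} = \frac{161}{11605100}$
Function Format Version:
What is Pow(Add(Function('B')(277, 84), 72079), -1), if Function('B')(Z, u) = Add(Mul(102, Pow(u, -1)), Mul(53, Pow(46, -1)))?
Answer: Rational(161, 11605100) ≈ 1.3873e-5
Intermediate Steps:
Function('B')(Z, u) = Add(Rational(53, 46), Mul(102, Pow(u, -1))) (Function('B')(Z, u) = Add(Mul(102, Pow(u, -1)), Mul(53, Rational(1, 46))) = Add(Mul(102, Pow(u, -1)), Rational(53, 46)) = Add(Rational(53, 46), Mul(102, Pow(u, -1))))
Pow(Add(Function('B')(277, 84), 72079), -1) = Pow(Add(Add(Rational(53, 46), Mul(102, Pow(84, -1))), 72079), -1) = Pow(Add(Add(Rational(53, 46), Mul(102, Rational(1, 84))), 72079), -1) = Pow(Add(Add(Rational(53, 46), Rational(17, 14)), 72079), -1) = Pow(Add(Rational(381, 161), 72079), -1) = Pow(Rational(11605100, 161), -1) = Rational(161, 11605100)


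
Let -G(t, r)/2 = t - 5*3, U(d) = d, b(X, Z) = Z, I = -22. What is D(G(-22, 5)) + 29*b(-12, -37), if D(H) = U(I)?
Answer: -1095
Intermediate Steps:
G(t, r) = 30 - 2*t (G(t, r) = -2*(t - 5*3) = -2*(t - 15) = -2*(-15 + t) = 30 - 2*t)
D(H) = -22
D(G(-22, 5)) + 29*b(-12, -37) = -22 + 29*(-37) = -22 - 1073 = -1095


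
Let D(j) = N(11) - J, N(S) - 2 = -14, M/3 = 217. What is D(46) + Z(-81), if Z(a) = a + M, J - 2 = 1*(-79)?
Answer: 635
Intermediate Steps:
M = 651 (M = 3*217 = 651)
N(S) = -12 (N(S) = 2 - 14 = -12)
J = -77 (J = 2 + 1*(-79) = 2 - 79 = -77)
Z(a) = 651 + a (Z(a) = a + 651 = 651 + a)
D(j) = 65 (D(j) = -12 - 1*(-77) = -12 + 77 = 65)
D(46) + Z(-81) = 65 + (651 - 81) = 65 + 570 = 635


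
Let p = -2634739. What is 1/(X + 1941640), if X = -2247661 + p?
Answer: -1/2940760 ≈ -3.4005e-7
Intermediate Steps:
X = -4882400 (X = -2247661 - 2634739 = -4882400)
1/(X + 1941640) = 1/(-4882400 + 1941640) = 1/(-2940760) = -1/2940760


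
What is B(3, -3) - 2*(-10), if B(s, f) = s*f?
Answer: 11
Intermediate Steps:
B(s, f) = f*s
B(3, -3) - 2*(-10) = -3*3 - 2*(-10) = -9 + 20 = 11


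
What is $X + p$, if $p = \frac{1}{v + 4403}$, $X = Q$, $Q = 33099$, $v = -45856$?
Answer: $\frac{1372052846}{41453} \approx 33099.0$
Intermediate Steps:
$X = 33099$
$p = - \frac{1}{41453}$ ($p = \frac{1}{-45856 + 4403} = \frac{1}{-41453} = - \frac{1}{41453} \approx -2.4124 \cdot 10^{-5}$)
$X + p = 33099 - \frac{1}{41453} = \frac{1372052846}{41453}$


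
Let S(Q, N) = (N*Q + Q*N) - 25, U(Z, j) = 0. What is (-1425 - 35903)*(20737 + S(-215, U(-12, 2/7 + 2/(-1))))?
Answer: -773137536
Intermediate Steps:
S(Q, N) = -25 + 2*N*Q (S(Q, N) = (N*Q + N*Q) - 25 = 2*N*Q - 25 = -25 + 2*N*Q)
(-1425 - 35903)*(20737 + S(-215, U(-12, 2/7 + 2/(-1)))) = (-1425 - 35903)*(20737 + (-25 + 2*0*(-215))) = -37328*(20737 + (-25 + 0)) = -37328*(20737 - 25) = -37328*20712 = -773137536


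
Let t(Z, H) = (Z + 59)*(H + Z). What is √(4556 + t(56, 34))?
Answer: √14906 ≈ 122.09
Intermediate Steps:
t(Z, H) = (59 + Z)*(H + Z)
√(4556 + t(56, 34)) = √(4556 + (56² + 59*34 + 59*56 + 34*56)) = √(4556 + (3136 + 2006 + 3304 + 1904)) = √(4556 + 10350) = √14906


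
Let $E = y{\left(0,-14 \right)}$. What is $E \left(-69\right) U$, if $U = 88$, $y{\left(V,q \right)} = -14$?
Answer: $85008$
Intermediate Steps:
$E = -14$
$E \left(-69\right) U = \left(-14\right) \left(-69\right) 88 = 966 \cdot 88 = 85008$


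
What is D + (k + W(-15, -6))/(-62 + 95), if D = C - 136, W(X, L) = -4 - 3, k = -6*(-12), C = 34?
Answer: -3301/33 ≈ -100.03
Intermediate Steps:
k = 72
W(X, L) = -7
D = -102 (D = 34 - 136 = -102)
D + (k + W(-15, -6))/(-62 + 95) = -102 + (72 - 7)/(-62 + 95) = -102 + 65/33 = -3301/33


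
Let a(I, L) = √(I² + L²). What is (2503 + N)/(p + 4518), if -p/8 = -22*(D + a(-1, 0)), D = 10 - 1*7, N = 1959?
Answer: 2231/2611 ≈ 0.85446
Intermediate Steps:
D = 3 (D = 10 - 7 = 3)
p = 704 (p = -(-176)*(3 + √((-1)² + 0²)) = -(-176)*(3 + √(1 + 0)) = -(-176)*(3 + √1) = -(-176)*(3 + 1) = -(-176)*4 = -8*(-88) = 704)
(2503 + N)/(p + 4518) = (2503 + 1959)/(704 + 4518) = 4462/5222 = 4462*(1/5222) = 2231/2611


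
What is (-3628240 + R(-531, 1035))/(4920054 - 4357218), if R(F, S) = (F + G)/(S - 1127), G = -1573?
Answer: -41724497/6472614 ≈ -6.4463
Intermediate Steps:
R(F, S) = (-1573 + F)/(-1127 + S) (R(F, S) = (F - 1573)/(S - 1127) = (-1573 + F)/(-1127 + S))
(-3628240 + R(-531, 1035))/(4920054 - 4357218) = (-3628240 + (-1573 - 531)/(-1127 + 1035))/(4920054 - 4357218) = (-3628240 - 2104/(-92))/562836 = (-3628240 - 1/92*(-2104))*(1/562836) = (-3628240 + 526/23)*(1/562836) = -83448994/23*1/562836 = -41724497/6472614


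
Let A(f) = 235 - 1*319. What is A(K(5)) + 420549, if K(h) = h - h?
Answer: 420465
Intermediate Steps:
K(h) = 0
A(f) = -84 (A(f) = 235 - 319 = -84)
A(K(5)) + 420549 = -84 + 420549 = 420465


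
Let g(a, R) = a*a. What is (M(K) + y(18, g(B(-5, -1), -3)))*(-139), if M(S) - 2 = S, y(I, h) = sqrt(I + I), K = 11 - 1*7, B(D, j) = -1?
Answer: -1668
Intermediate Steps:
K = 4 (K = 11 - 7 = 4)
g(a, R) = a**2
y(I, h) = sqrt(2)*sqrt(I) (y(I, h) = sqrt(2*I) = sqrt(2)*sqrt(I))
M(S) = 2 + S
(M(K) + y(18, g(B(-5, -1), -3)))*(-139) = ((2 + 4) + sqrt(2)*sqrt(18))*(-139) = (6 + sqrt(2)*(3*sqrt(2)))*(-139) = (6 + 6)*(-139) = 12*(-139) = -1668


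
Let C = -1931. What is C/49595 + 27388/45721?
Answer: 97693893/174425615 ≈ 0.56009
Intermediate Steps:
C/49595 + 27388/45721 = -1931/49595 + 27388/45721 = 97693893/174425615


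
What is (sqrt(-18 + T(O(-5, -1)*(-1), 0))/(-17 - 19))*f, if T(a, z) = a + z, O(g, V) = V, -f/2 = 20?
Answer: 10*I*sqrt(17)/9 ≈ 4.5812*I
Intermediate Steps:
f = -40 (f = -2*20 = -40)
(sqrt(-18 + T(O(-5, -1)*(-1), 0))/(-17 - 19))*f = (sqrt(-18 + (-1*(-1) + 0))/(-17 - 19))*(-40) = (sqrt(-18 + (1 + 0))/(-36))*(-40) = -sqrt(-18 + 1)/36*(-40) = -I*sqrt(17)/36*(-40) = 10*I*sqrt(17)/9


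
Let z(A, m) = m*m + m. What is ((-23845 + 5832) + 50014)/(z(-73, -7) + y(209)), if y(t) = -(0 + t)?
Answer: -32001/167 ≈ -191.62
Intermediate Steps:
z(A, m) = m + m**2 (z(A, m) = m**2 + m = m + m**2)
y(t) = -t
((-23845 + 5832) + 50014)/(z(-73, -7) + y(209)) = ((-23845 + 5832) + 50014)/(-7*(1 - 7) - 1*209) = (-18013 + 50014)/(-7*(-6) - 209) = 32001/(42 - 209) = 32001/(-167) = 32001*(-1/167) = -32001/167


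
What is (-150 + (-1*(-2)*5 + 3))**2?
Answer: 18769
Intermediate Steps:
(-150 + (-1*(-2)*5 + 3))**2 = (-150 + (2*5 + 3))**2 = (-150 + (10 + 3))**2 = (-150 + 13)**2 = (-137)**2 = 18769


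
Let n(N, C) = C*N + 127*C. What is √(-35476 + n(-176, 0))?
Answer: 14*I*√181 ≈ 188.35*I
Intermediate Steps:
n(N, C) = 127*C + C*N
√(-35476 + n(-176, 0)) = √(-35476 + 0*(127 - 176)) = √(-35476 + 0*(-49)) = √(-35476 + 0) = √(-35476) = 14*I*√181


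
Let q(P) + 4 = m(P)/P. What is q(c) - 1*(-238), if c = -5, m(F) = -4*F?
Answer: 230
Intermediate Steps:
q(P) = -8 (q(P) = -4 + (-4*P)/P = -4 - 4 = -8)
q(c) - 1*(-238) = -8 - 1*(-238) = -8 + 238 = 230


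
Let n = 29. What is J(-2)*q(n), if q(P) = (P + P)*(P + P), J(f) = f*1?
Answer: -6728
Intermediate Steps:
J(f) = f
q(P) = 4*P² (q(P) = (2*P)*(2*P) = 4*P²)
J(-2)*q(n) = -8*29² = -8*841 = -2*3364 = -6728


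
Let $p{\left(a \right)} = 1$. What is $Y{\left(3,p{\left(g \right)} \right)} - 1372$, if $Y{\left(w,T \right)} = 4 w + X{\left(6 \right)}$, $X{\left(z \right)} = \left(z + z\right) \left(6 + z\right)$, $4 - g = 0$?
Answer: $-1216$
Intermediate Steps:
$g = 4$ ($g = 4 - 0 = 4 + 0 = 4$)
$X{\left(z \right)} = 2 z \left(6 + z\right)$
$Y{\left(w,T \right)} = 144 + 4 w$ ($Y{\left(w,T \right)} = 4 w + 2 \cdot 6 \left(6 + 6\right) = 4 w + 2 \cdot 6 \cdot 12 = 4 w + 144 = 144 + 4 w$)
$Y{\left(3,p{\left(g \right)} \right)} - 1372 = \left(144 + 4 \cdot 3\right) - 1372 = \left(144 + 12\right) - 1372 = 156 - 1372 = -1216$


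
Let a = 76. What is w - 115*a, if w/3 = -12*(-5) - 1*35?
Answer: -8665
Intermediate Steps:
w = 75 (w = 3*(-12*(-5) - 1*35) = 3*(60 - 35) = 3*25 = 75)
w - 115*a = 75 - 115*76 = 75 - 8740 = -8665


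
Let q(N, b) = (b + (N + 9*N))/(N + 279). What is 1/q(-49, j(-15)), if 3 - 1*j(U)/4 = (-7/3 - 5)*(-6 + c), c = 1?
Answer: -345/937 ≈ -0.36820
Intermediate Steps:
j(U) = -404/3 (j(U) = 12 - 4*(-7/3 - 5)*(-6 + 1) = 12 - 4*(-7*⅓ - 5)*(-5) = 12 - 4*(-7/3 - 5)*(-5) = 12 - (-88)*(-5)/3 = 12 - 4*110/3 = 12 - 440/3 = -404/3)
q(N, b) = (b + 10*N)/(279 + N)
1/q(-49, j(-15)) = 1/((-404/3 + 10*(-49))/(279 - 49)) = 1/((-404/3 - 490)/230) = 1/((1/230)*(-1874/3)) = 1/(-937/345) = -345/937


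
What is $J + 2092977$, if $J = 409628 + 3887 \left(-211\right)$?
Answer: $1682448$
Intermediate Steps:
$J = -410529$ ($J = 409628 - 820157 = -410529$)
$J + 2092977 = -410529 + 2092977 = 1682448$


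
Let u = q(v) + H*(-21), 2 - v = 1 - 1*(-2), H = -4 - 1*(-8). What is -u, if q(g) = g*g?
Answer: 83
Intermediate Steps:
H = 4 (H = -4 + 8 = 4)
v = -1 (v = 2 - (1 - 1*(-2)) = 2 - (1 + 2) = 2 - 1*3 = 2 - 3 = -1)
q(g) = g**2
u = -83 (u = (-1)**2 + 4*(-21) = 1 - 84 = -83)
-u = -1*(-83) = 83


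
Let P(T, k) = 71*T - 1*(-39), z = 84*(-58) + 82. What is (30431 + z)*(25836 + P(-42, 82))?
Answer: 586999413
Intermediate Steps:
z = -4790 (z = -4872 + 82 = -4790)
P(T, k) = 39 + 71*T (P(T, k) = 71*T + 39 = 39 + 71*T)
(30431 + z)*(25836 + P(-42, 82)) = (30431 - 4790)*(25836 + (39 + 71*(-42))) = 25641*(25836 + (39 - 2982)) = 25641*(25836 - 2943) = 25641*22893 = 586999413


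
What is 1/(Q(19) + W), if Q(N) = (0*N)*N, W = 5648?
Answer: 1/5648 ≈ 0.00017705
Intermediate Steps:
Q(N) = 0 (Q(N) = 0*N = 0)
1/(Q(19) + W) = 1/(0 + 5648) = 1/5648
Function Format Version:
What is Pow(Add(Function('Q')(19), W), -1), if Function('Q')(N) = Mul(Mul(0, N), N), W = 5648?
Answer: Rational(1, 5648) ≈ 0.00017705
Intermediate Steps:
Function('Q')(N) = 0 (Function('Q')(N) = Mul(0, N) = 0)
Pow(Add(Function('Q')(19), W), -1) = Pow(Add(0, 5648), -1) = Pow(5648, -1) = Rational(1, 5648)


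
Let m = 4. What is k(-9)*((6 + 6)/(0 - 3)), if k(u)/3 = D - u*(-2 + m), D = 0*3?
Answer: -216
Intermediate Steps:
D = 0
k(u) = -6*u (k(u) = 3*(0 - u*(-2 + 4)) = 3*(0 - u*2) = 3*(0 - 2*u) = 3*(-2*u) = -6*u)
k(-9)*((6 + 6)/(0 - 3)) = (-6*(-9))*((6 + 6)/(0 - 3)) = 54*(12/(-3)) = 54*(12*(-1/3)) = 54*(-4) = -216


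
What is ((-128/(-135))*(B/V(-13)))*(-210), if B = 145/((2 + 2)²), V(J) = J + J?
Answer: 8120/117 ≈ 69.402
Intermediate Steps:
V(J) = 2*J
B = 145/16 (B = 145/(4²) = 145/16 ≈ 9.0625)
((-128/(-135))*(B/V(-13)))*(-210) = ((-128/(-135))*(145/(16*((2*(-13))))))*(-210) = ((-128*(-1/135))*((145/16)/(-26)))*(-210) = (128*((145/16)*(-1/26))/135)*(-210) = ((128/135)*(-145/416))*(-210) = -116/351*(-210) = 8120/117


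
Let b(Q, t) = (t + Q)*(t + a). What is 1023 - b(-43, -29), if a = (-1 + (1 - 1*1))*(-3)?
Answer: -849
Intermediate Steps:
a = 3 (a = (-1 + (1 - 1))*(-3) = (-1 + 0)*(-3) = -1*(-3) = 3)
b(Q, t) = (3 + t)*(Q + t) (b(Q, t) = (t + Q)*(t + 3) = (Q + t)*(3 + t) = (3 + t)*(Q + t))
1023 - b(-43, -29) = 1023 - ((-29)² + 3*(-43) + 3*(-29) - 43*(-29)) = 1023 - (841 - 129 - 87 + 1247) = 1023 - 1*1872 = 1023 - 1872 = -849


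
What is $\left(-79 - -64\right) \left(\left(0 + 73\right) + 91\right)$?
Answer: $-2460$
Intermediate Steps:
$\left(-79 - -64\right) \left(\left(0 + 73\right) + 91\right) = \left(-79 + 64\right) \left(73 + 91\right) = \left(-15\right) 164 = -2460$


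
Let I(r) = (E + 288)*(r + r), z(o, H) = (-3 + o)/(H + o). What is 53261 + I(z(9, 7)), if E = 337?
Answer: 214919/4 ≈ 53730.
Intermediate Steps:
z(o, H) = (-3 + o)/(H + o)
I(r) = 1250*r (I(r) = (337 + 288)*(r + r) = 625*(2*r) = 1250*r)
53261 + I(z(9, 7)) = 53261 + 1250*((-3 + 9)/(7 + 9)) = 53261 + 1250*(6/16) = 53261 + 1250*((1/16)*6) = 53261 + 1250*(3/8) = 53261 + 1875/4 = 214919/4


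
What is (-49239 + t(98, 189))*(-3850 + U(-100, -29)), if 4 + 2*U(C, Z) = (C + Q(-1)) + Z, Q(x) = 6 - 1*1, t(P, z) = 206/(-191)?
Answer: 36810602470/191 ≈ 1.9273e+8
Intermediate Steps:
t(P, z) = -206/191 (t(P, z) = 206*(-1/191) = -206/191)
Q(x) = 5 (Q(x) = 6 - 1 = 5)
U(C, Z) = ½ + C/2 + Z/2 (U(C, Z) = -2 + ((C + 5) + Z)/2 = -2 + ((5 + C) + Z)/2 = -2 + (5 + C + Z)/2 = -2 + (5/2 + C/2 + Z/2) = ½ + C/2 + Z/2)
(-49239 + t(98, 189))*(-3850 + U(-100, -29)) = (-49239 - 206/191)*(-3850 + (½ + (½)*(-100) + (½)*(-29))) = -9404855*(-3850 + (½ - 50 - 29/2))/191 = -9404855*(-3850 - 64)/191 = -9404855/191*(-3914) = 36810602470/191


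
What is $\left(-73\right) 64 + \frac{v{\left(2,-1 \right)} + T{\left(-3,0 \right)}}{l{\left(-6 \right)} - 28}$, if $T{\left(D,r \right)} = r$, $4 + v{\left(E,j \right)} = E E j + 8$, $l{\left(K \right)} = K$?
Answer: $-4672$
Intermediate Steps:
$v{\left(E,j \right)} = 4 + j E^{2}$ ($v{\left(E,j \right)} = -4 + \left(E E j + 8\right) = -4 + \left(E^{2} j + 8\right) = -4 + \left(j E^{2} + 8\right) = -4 + \left(8 + j E^{2}\right) = 4 + j E^{2}$)
$\left(-73\right) 64 + \frac{v{\left(2,-1 \right)} + T{\left(-3,0 \right)}}{l{\left(-6 \right)} - 28} = \left(-73\right) 64 + \frac{\left(4 - 2^{2}\right) + 0}{-6 - 28} = -4672 + \frac{\left(4 - 4\right) + 0}{-34} = -4672 + \left(\left(4 - 4\right) + 0\right) \left(- \frac{1}{34}\right) = -4672 + \left(0 + 0\right) \left(- \frac{1}{34}\right) = -4672 + 0 \left(- \frac{1}{34}\right) = -4672 + 0 = -4672$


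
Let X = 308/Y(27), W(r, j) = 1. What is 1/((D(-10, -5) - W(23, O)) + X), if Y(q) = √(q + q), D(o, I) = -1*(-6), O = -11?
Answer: -135/46757 + 462*√6/46757 ≈ 0.021316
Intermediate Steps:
D(o, I) = 6
Y(q) = √2*√q (Y(q) = √(2*q) = √2*√q)
X = 154*√6/9 (X = 308/((√2*√27)) = 308/((√2*(3*√3))) = 308/((3*√6)) = 308*(√6/18) = 154*√6/9 ≈ 41.914)
1/((D(-10, -5) - W(23, O)) + X) = 1/((6 - 1*1) + 154*√6/9) = 1/((6 - 1) + 154*√6/9) = 1/(5 + 154*√6/9)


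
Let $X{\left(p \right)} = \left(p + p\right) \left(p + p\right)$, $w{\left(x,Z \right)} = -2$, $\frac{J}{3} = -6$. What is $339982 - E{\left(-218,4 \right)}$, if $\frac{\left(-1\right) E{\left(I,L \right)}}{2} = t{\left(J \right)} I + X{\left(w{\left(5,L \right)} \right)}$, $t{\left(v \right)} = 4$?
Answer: $338270$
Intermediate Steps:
$J = -18$ ($J = 3 \left(-6\right) = -18$)
$X{\left(p \right)} = 4 p^{2}$ ($X{\left(p \right)} = 2 p 2 p = 4 p^{2}$)
$E{\left(I,L \right)} = -32 - 8 I$ ($E{\left(I,L \right)} = - 2 \left(4 I + 4 \left(-2\right)^{2}\right) = - 2 \left(4 I + 4 \cdot 4\right) = - 2 \left(4 I + 16\right) = - 2 \left(16 + 4 I\right) = -32 - 8 I$)
$339982 - E{\left(-218,4 \right)} = 339982 - \left(-32 - -1744\right) = 339982 - \left(-32 + 1744\right) = 339982 - 1712 = 338270$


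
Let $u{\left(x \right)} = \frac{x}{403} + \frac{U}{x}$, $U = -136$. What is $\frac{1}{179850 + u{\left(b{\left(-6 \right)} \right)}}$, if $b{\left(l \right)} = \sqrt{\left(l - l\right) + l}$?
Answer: $\frac{43813887975}{7879928503447399} - \frac{11045021 i \sqrt{6}}{15759857006894798} \approx 5.5602 \cdot 10^{-6} - 1.7167 \cdot 10^{-9} i$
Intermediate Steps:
$b{\left(l \right)} = \sqrt{l}$ ($b{\left(l \right)} = \sqrt{0 + l} = \sqrt{l}$)
$u{\left(x \right)} = - \frac{136}{x} + \frac{x}{403}$ ($u{\left(x \right)} = \frac{x}{403} - \frac{136}{x} = - \frac{136}{x} + \frac{x}{403}$)
$\frac{1}{179850 + u{\left(b{\left(-6 \right)} \right)}} = \frac{1}{179850 - \left(136 \left(- \frac{i \sqrt{6}}{6}\right) - \frac{i \sqrt{6}}{403}\right)} = \frac{1}{179850 - \left(- \frac{i \sqrt{6}}{403} + 136 \left(- \frac{1}{6}\right) i \sqrt{6}\right)} = \frac{1}{179850 + \left(\frac{68 i \sqrt{6}}{3} + \frac{i \sqrt{6}}{403}\right)} = \frac{1}{179850 + \frac{27407 i \sqrt{6}}{1209}}$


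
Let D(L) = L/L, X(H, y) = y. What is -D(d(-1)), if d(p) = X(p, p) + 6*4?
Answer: -1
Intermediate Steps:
d(p) = 24 + p (d(p) = p + 6*4 = p + 24 = 24 + p)
D(L) = 1
-D(d(-1)) = -1*1 = -1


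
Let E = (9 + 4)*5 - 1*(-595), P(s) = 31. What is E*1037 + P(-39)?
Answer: 684451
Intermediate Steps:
E = 660 (E = 13*5 + 595 = 65 + 595 = 660)
E*1037 + P(-39) = 660*1037 + 31 = 684420 + 31 = 684451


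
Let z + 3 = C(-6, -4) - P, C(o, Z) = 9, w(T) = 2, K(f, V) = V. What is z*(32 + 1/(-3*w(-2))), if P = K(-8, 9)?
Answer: -191/2 ≈ -95.500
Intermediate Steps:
P = 9
z = -3 (z = -3 + (9 - 1*9) = -3 + (9 - 9) = -3 + 0 = -3)
z*(32 + 1/(-3*w(-2))) = -3*(32 + 1/(-3*2)) = -3*(32 + 1/(-6)) = -3*(32 - ⅙) = -3*191/6 = -191/2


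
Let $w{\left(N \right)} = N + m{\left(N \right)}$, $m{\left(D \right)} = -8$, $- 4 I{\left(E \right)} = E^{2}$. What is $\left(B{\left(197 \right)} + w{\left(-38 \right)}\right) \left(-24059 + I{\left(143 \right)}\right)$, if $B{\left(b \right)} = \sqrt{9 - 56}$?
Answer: $\frac{2683755}{2} - \frac{116685 i \sqrt{47}}{4} \approx 1.3419 \cdot 10^{6} - 1.9999 \cdot 10^{5} i$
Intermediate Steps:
$I{\left(E \right)} = - \frac{E^{2}}{4}$
$B{\left(b \right)} = i \sqrt{47}$ ($B{\left(b \right)} = \sqrt{-47} = i \sqrt{47}$)
$w{\left(N \right)} = -8 + N$ ($w{\left(N \right)} = N - 8 = -8 + N$)
$\left(B{\left(197 \right)} + w{\left(-38 \right)}\right) \left(-24059 + I{\left(143 \right)}\right) = \left(i \sqrt{47} - 46\right) \left(-24059 - \frac{143^{2}}{4}\right) = \left(i \sqrt{47} - 46\right) \left(-24059 - \frac{20449}{4}\right) = \left(-46 + i \sqrt{47}\right) \left(-24059 - \frac{20449}{4}\right) = \left(-46 + i \sqrt{47}\right) \left(- \frac{116685}{4}\right) = \frac{2683755}{2} - \frac{116685 i \sqrt{47}}{4}$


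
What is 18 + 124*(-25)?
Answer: -3082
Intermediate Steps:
18 + 124*(-25) = 18 - 3100 = -3082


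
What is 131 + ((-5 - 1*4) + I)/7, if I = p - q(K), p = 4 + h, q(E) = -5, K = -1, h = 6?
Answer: 923/7 ≈ 131.86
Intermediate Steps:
p = 10 (p = 4 + 6 = 10)
I = 15 (I = 10 - 1*(-5) = 10 + 5 = 15)
131 + ((-5 - 1*4) + I)/7 = 131 + ((-5 - 1*4) + 15)/7 = 131 + ((-5 - 4) + 15)/7 = 131 + (-9 + 15)/7 = 131 + (1/7)*6 = 131 + 6/7 = 923/7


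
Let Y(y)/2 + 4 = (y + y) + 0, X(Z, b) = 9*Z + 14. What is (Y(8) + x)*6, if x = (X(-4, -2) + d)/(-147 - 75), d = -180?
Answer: 5530/37 ≈ 149.46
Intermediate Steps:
X(Z, b) = 14 + 9*Z
Y(y) = -8 + 4*y (Y(y) = -8 + 2*((y + y) + 0) = -8 + 2*(2*y + 0) = -8 + 2*(2*y) = -8 + 4*y)
x = 101/111 (x = ((14 + 9*(-4)) - 180)/(-147 - 75) = ((14 - 36) - 180)/(-222) = (-22 - 180)*(-1/222) = -202*(-1/222) = 101/111 ≈ 0.90991)
(Y(8) + x)*6 = ((-8 + 4*8) + 101/111)*6 = ((-8 + 32) + 101/111)*6 = (24 + 101/111)*6 = (2765/111)*6 = 5530/37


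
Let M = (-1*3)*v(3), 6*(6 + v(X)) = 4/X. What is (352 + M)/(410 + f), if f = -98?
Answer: 277/234 ≈ 1.1838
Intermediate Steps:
v(X) = -6 + 2/(3*X) (v(X) = -6 + (4/X)/6 = -6 + 2/(3*X))
M = 52/3 (M = (-1*3)*(-6 + (⅔)/3) = -3*(-6 + (⅔)*(⅓)) = -3*(-6 + 2/9) = -3*(-52/9) = 52/3 ≈ 17.333)
(352 + M)/(410 + f) = (352 + 52/3)/(410 - 98) = (1108/3)/312 = (1108/3)*(1/312) = 277/234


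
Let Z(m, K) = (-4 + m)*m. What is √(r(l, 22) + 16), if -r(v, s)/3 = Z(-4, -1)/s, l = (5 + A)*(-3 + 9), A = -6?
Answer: 8*√22/11 ≈ 3.4112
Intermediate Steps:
l = -6 (l = (5 - 6)*(-3 + 9) = -1*6 = -6)
Z(m, K) = m*(-4 + m)
r(v, s) = -96/s (r(v, s) = -3*(-4*(-4 - 4))/s = -3*(-4*(-8))/s = -96/s)
√(r(l, 22) + 16) = √(-96/22 + 16) = √(-96*1/22 + 16) = √(-48/11 + 16) = √(128/11) = 8*√22/11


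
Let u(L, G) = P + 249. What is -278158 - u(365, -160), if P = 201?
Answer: -278608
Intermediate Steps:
u(L, G) = 450 (u(L, G) = 201 + 249 = 450)
-278158 - u(365, -160) = -278158 - 1*450 = -278158 - 450 = -278608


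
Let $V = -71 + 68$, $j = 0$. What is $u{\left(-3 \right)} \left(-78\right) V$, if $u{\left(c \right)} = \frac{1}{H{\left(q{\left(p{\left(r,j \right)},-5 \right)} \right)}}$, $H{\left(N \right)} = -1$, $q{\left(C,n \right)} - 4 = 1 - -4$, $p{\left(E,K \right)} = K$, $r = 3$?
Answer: $-234$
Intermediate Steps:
$q{\left(C,n \right)} = 9$ ($q{\left(C,n \right)} = 4 + \left(1 - -4\right) = 4 + \left(1 + 4\right) = 4 + 5 = 9$)
$V = -3$
$u{\left(c \right)} = -1$ ($u{\left(c \right)} = \frac{1}{-1} = -1$)
$u{\left(-3 \right)} \left(-78\right) V = \left(-1\right) \left(-78\right) \left(-3\right) = 78 \left(-3\right) = -234$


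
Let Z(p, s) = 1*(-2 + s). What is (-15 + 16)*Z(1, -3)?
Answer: -5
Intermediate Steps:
Z(p, s) = -2 + s
(-15 + 16)*Z(1, -3) = (-15 + 16)*(-2 - 3) = 1*(-5) = -5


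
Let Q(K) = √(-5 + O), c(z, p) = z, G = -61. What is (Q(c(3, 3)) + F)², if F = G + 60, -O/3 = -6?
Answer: (-1 + √13)² ≈ 6.7889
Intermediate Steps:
O = 18 (O = -3*(-6) = 18)
F = -1 (F = -61 + 60 = -1)
Q(K) = √13 (Q(K) = √(-5 + 18) = √13)
(Q(c(3, 3)) + F)² = (√13 - 1)² = (-1 + √13)²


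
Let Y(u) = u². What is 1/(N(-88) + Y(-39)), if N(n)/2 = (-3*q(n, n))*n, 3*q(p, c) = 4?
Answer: 1/2225 ≈ 0.00044944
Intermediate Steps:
q(p, c) = 4/3 (q(p, c) = (⅓)*4 = 4/3)
N(n) = -8*n (N(n) = 2*((-3*4/3)*n) = 2*(-4*n) = -8*n)
1/(N(-88) + Y(-39)) = 1/(-8*(-88) + (-39)²) = 1/(704 + 1521) = 1/2225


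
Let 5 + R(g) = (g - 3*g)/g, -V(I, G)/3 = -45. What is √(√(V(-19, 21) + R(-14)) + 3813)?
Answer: √(3813 + 8*√2) ≈ 61.841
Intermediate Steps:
V(I, G) = 135 (V(I, G) = -3*(-45) = 135)
R(g) = -7 (R(g) = -5 + (g - 3*g)/g = -5 + (-2*g)/g = -5 - 2 = -7)
√(√(V(-19, 21) + R(-14)) + 3813) = √(√(135 - 7) + 3813) = √(√128 + 3813) = √(8*√2 + 3813) = √(3813 + 8*√2)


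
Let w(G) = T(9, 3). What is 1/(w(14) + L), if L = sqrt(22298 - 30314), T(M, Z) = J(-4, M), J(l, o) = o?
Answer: 3/2699 - 4*I*sqrt(501)/8097 ≈ 0.0011115 - 0.011057*I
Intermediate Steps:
T(M, Z) = M
w(G) = 9
L = 4*I*sqrt(501) (L = sqrt(-8016) = 4*I*sqrt(501) ≈ 89.532*I)
1/(w(14) + L) = 1/(9 + 4*I*sqrt(501))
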